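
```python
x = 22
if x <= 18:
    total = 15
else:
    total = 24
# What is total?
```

Answer: 24

Derivation:
Trace (tracking total):
x = 22  # -> x = 22
if x <= 18:  # condition is False
else:
    total = 24  # -> total = 24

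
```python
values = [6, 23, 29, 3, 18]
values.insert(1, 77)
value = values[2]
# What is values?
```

Trace (tracking values):
values = [6, 23, 29, 3, 18]  # -> values = [6, 23, 29, 3, 18]
values.insert(1, 77)  # -> values = [6, 77, 23, 29, 3, 18]
value = values[2]  # -> value = 23

Answer: [6, 77, 23, 29, 3, 18]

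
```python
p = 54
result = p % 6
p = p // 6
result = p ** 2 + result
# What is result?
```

Answer: 81

Derivation:
Trace (tracking result):
p = 54  # -> p = 54
result = p % 6  # -> result = 0
p = p // 6  # -> p = 9
result = p ** 2 + result  # -> result = 81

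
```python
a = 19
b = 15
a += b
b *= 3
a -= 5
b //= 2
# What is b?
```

Trace (tracking b):
a = 19  # -> a = 19
b = 15  # -> b = 15
a += b  # -> a = 34
b *= 3  # -> b = 45
a -= 5  # -> a = 29
b //= 2  # -> b = 22

Answer: 22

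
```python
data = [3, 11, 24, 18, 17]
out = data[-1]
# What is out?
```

Answer: 17

Derivation:
Trace (tracking out):
data = [3, 11, 24, 18, 17]  # -> data = [3, 11, 24, 18, 17]
out = data[-1]  # -> out = 17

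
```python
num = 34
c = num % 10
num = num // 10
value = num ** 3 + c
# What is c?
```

Answer: 4

Derivation:
Trace (tracking c):
num = 34  # -> num = 34
c = num % 10  # -> c = 4
num = num // 10  # -> num = 3
value = num ** 3 + c  # -> value = 31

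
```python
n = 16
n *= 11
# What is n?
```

Answer: 176

Derivation:
Trace (tracking n):
n = 16  # -> n = 16
n *= 11  # -> n = 176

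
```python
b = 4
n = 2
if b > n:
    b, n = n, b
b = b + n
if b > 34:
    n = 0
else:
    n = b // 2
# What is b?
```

Trace (tracking b):
b = 4  # -> b = 4
n = 2  # -> n = 2
if b > n:  # condition is True
    b, n = (n, b)  # -> b = 2, n = 4
b = b + n  # -> b = 6
if b > 34:  # condition is False
else:
    n = b // 2  # -> n = 3

Answer: 6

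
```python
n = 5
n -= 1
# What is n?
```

Trace (tracking n):
n = 5  # -> n = 5
n -= 1  # -> n = 4

Answer: 4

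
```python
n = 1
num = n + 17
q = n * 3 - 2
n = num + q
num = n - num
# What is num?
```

Answer: 1

Derivation:
Trace (tracking num):
n = 1  # -> n = 1
num = n + 17  # -> num = 18
q = n * 3 - 2  # -> q = 1
n = num + q  # -> n = 19
num = n - num  # -> num = 1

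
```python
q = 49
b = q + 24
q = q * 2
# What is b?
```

Answer: 73

Derivation:
Trace (tracking b):
q = 49  # -> q = 49
b = q + 24  # -> b = 73
q = q * 2  # -> q = 98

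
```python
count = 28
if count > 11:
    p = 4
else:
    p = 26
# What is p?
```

Trace (tracking p):
count = 28  # -> count = 28
if count > 11:  # condition is True
    p = 4  # -> p = 4

Answer: 4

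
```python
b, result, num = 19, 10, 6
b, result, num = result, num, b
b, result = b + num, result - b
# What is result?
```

Trace (tracking result):
b, result, num = (19, 10, 6)  # -> b = 19, result = 10, num = 6
b, result, num = (result, num, b)  # -> b = 10, result = 6, num = 19
b, result = (b + num, result - b)  # -> b = 29, result = -4

Answer: -4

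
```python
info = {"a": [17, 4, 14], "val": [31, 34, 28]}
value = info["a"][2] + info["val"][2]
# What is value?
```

Answer: 42

Derivation:
Trace (tracking value):
info = {'a': [17, 4, 14], 'val': [31, 34, 28]}  # -> info = {'a': [17, 4, 14], 'val': [31, 34, 28]}
value = info['a'][2] + info['val'][2]  # -> value = 42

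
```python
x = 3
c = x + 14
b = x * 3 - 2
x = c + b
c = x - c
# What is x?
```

Answer: 24

Derivation:
Trace (tracking x):
x = 3  # -> x = 3
c = x + 14  # -> c = 17
b = x * 3 - 2  # -> b = 7
x = c + b  # -> x = 24
c = x - c  # -> c = 7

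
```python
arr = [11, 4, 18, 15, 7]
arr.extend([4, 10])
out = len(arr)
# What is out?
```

Answer: 7

Derivation:
Trace (tracking out):
arr = [11, 4, 18, 15, 7]  # -> arr = [11, 4, 18, 15, 7]
arr.extend([4, 10])  # -> arr = [11, 4, 18, 15, 7, 4, 10]
out = len(arr)  # -> out = 7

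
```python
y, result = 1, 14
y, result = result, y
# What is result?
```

Trace (tracking result):
y, result = (1, 14)  # -> y = 1, result = 14
y, result = (result, y)  # -> y = 14, result = 1

Answer: 1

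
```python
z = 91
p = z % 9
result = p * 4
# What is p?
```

Trace (tracking p):
z = 91  # -> z = 91
p = z % 9  # -> p = 1
result = p * 4  # -> result = 4

Answer: 1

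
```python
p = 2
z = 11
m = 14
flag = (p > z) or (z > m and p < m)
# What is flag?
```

Trace (tracking flag):
p = 2  # -> p = 2
z = 11  # -> z = 11
m = 14  # -> m = 14
flag = p > z or (z > m and p < m)  # -> flag = False

Answer: False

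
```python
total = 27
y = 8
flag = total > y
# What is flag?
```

Trace (tracking flag):
total = 27  # -> total = 27
y = 8  # -> y = 8
flag = total > y  # -> flag = True

Answer: True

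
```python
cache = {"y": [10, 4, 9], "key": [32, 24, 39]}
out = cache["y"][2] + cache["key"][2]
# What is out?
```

Answer: 48

Derivation:
Trace (tracking out):
cache = {'y': [10, 4, 9], 'key': [32, 24, 39]}  # -> cache = {'y': [10, 4, 9], 'key': [32, 24, 39]}
out = cache['y'][2] + cache['key'][2]  # -> out = 48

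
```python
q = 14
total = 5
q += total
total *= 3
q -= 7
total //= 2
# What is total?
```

Trace (tracking total):
q = 14  # -> q = 14
total = 5  # -> total = 5
q += total  # -> q = 19
total *= 3  # -> total = 15
q -= 7  # -> q = 12
total //= 2  # -> total = 7

Answer: 7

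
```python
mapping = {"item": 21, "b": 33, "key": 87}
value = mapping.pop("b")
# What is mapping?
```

Answer: {'item': 21, 'key': 87}

Derivation:
Trace (tracking mapping):
mapping = {'item': 21, 'b': 33, 'key': 87}  # -> mapping = {'item': 21, 'b': 33, 'key': 87}
value = mapping.pop('b')  # -> value = 33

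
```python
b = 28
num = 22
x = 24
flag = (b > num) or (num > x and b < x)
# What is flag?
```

Trace (tracking flag):
b = 28  # -> b = 28
num = 22  # -> num = 22
x = 24  # -> x = 24
flag = b > num or (num > x and b < x)  # -> flag = True

Answer: True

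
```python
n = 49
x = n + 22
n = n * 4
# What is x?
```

Trace (tracking x):
n = 49  # -> n = 49
x = n + 22  # -> x = 71
n = n * 4  # -> n = 196

Answer: 71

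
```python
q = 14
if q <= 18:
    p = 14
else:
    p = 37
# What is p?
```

Answer: 14

Derivation:
Trace (tracking p):
q = 14  # -> q = 14
if q <= 18:  # condition is True
    p = 14  # -> p = 14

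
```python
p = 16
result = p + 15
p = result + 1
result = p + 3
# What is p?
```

Answer: 32

Derivation:
Trace (tracking p):
p = 16  # -> p = 16
result = p + 15  # -> result = 31
p = result + 1  # -> p = 32
result = p + 3  # -> result = 35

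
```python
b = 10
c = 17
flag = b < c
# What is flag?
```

Trace (tracking flag):
b = 10  # -> b = 10
c = 17  # -> c = 17
flag = b < c  # -> flag = True

Answer: True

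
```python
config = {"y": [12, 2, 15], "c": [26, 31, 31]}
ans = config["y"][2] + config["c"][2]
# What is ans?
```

Trace (tracking ans):
config = {'y': [12, 2, 15], 'c': [26, 31, 31]}  # -> config = {'y': [12, 2, 15], 'c': [26, 31, 31]}
ans = config['y'][2] + config['c'][2]  # -> ans = 46

Answer: 46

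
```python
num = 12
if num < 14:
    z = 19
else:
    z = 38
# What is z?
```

Answer: 19

Derivation:
Trace (tracking z):
num = 12  # -> num = 12
if num < 14:  # condition is True
    z = 19  # -> z = 19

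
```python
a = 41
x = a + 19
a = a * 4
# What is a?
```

Answer: 164

Derivation:
Trace (tracking a):
a = 41  # -> a = 41
x = a + 19  # -> x = 60
a = a * 4  # -> a = 164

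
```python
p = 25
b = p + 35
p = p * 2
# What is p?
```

Answer: 50

Derivation:
Trace (tracking p):
p = 25  # -> p = 25
b = p + 35  # -> b = 60
p = p * 2  # -> p = 50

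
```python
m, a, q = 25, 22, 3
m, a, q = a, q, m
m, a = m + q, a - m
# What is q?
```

Trace (tracking q):
m, a, q = (25, 22, 3)  # -> m = 25, a = 22, q = 3
m, a, q = (a, q, m)  # -> m = 22, a = 3, q = 25
m, a = (m + q, a - m)  # -> m = 47, a = -19

Answer: 25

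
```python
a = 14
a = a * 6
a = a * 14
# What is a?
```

Trace (tracking a):
a = 14  # -> a = 14
a = a * 6  # -> a = 84
a = a * 14  # -> a = 1176

Answer: 1176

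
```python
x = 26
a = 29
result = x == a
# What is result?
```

Trace (tracking result):
x = 26  # -> x = 26
a = 29  # -> a = 29
result = x == a  # -> result = False

Answer: False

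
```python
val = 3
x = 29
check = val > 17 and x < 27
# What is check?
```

Trace (tracking check):
val = 3  # -> val = 3
x = 29  # -> x = 29
check = val > 17 and x < 27  # -> check = False

Answer: False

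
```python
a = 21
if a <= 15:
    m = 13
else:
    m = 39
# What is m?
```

Trace (tracking m):
a = 21  # -> a = 21
if a <= 15:  # condition is False
else:
    m = 39  # -> m = 39

Answer: 39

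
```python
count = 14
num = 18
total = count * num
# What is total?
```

Trace (tracking total):
count = 14  # -> count = 14
num = 18  # -> num = 18
total = count * num  # -> total = 252

Answer: 252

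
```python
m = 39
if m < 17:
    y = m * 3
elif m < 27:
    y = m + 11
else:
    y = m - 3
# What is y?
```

Trace (tracking y):
m = 39  # -> m = 39
if m < 17:  # condition is False
elif m < 27:  # condition is False
else:
    y = m - 3  # -> y = 36

Answer: 36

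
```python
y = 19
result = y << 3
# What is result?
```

Trace (tracking result):
y = 19  # -> y = 19
result = y << 3  # -> result = 152

Answer: 152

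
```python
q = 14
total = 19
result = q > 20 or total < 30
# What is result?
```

Trace (tracking result):
q = 14  # -> q = 14
total = 19  # -> total = 19
result = q > 20 or total < 30  # -> result = True

Answer: True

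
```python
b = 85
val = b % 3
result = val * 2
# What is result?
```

Trace (tracking result):
b = 85  # -> b = 85
val = b % 3  # -> val = 1
result = val * 2  # -> result = 2

Answer: 2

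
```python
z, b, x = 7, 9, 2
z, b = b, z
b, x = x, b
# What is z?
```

Answer: 9

Derivation:
Trace (tracking z):
z, b, x = (7, 9, 2)  # -> z = 7, b = 9, x = 2
z, b = (b, z)  # -> z = 9, b = 7
b, x = (x, b)  # -> b = 2, x = 7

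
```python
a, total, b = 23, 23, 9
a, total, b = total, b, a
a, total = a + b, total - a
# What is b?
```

Answer: 23

Derivation:
Trace (tracking b):
a, total, b = (23, 23, 9)  # -> a = 23, total = 23, b = 9
a, total, b = (total, b, a)  # -> a = 23, total = 9, b = 23
a, total = (a + b, total - a)  # -> a = 46, total = -14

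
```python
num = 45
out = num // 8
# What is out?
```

Trace (tracking out):
num = 45  # -> num = 45
out = num // 8  # -> out = 5

Answer: 5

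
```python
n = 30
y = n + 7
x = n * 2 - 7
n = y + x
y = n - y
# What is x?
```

Answer: 53

Derivation:
Trace (tracking x):
n = 30  # -> n = 30
y = n + 7  # -> y = 37
x = n * 2 - 7  # -> x = 53
n = y + x  # -> n = 90
y = n - y  # -> y = 53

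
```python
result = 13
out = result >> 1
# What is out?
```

Trace (tracking out):
result = 13  # -> result = 13
out = result >> 1  # -> out = 6

Answer: 6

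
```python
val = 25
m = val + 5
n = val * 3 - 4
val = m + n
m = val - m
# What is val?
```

Trace (tracking val):
val = 25  # -> val = 25
m = val + 5  # -> m = 30
n = val * 3 - 4  # -> n = 71
val = m + n  # -> val = 101
m = val - m  # -> m = 71

Answer: 101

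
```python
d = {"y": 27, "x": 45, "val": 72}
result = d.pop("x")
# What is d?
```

Trace (tracking d):
d = {'y': 27, 'x': 45, 'val': 72}  # -> d = {'y': 27, 'x': 45, 'val': 72}
result = d.pop('x')  # -> result = 45

Answer: {'y': 27, 'val': 72}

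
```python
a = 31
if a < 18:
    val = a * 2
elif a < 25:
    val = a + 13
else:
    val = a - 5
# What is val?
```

Answer: 26

Derivation:
Trace (tracking val):
a = 31  # -> a = 31
if a < 18:  # condition is False
elif a < 25:  # condition is False
else:
    val = a - 5  # -> val = 26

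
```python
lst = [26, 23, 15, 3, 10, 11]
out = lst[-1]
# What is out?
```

Trace (tracking out):
lst = [26, 23, 15, 3, 10, 11]  # -> lst = [26, 23, 15, 3, 10, 11]
out = lst[-1]  # -> out = 11

Answer: 11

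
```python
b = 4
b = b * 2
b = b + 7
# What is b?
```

Trace (tracking b):
b = 4  # -> b = 4
b = b * 2  # -> b = 8
b = b + 7  # -> b = 15

Answer: 15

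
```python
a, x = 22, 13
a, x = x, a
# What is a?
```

Answer: 13

Derivation:
Trace (tracking a):
a, x = (22, 13)  # -> a = 22, x = 13
a, x = (x, a)  # -> a = 13, x = 22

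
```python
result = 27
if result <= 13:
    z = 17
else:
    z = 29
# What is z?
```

Trace (tracking z):
result = 27  # -> result = 27
if result <= 13:  # condition is False
else:
    z = 29  # -> z = 29

Answer: 29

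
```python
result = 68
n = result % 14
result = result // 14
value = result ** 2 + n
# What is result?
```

Trace (tracking result):
result = 68  # -> result = 68
n = result % 14  # -> n = 12
result = result // 14  # -> result = 4
value = result ** 2 + n  # -> value = 28

Answer: 4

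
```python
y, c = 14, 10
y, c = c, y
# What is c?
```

Trace (tracking c):
y, c = (14, 10)  # -> y = 14, c = 10
y, c = (c, y)  # -> y = 10, c = 14

Answer: 14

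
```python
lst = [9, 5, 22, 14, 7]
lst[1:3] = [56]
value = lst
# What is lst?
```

Trace (tracking lst):
lst = [9, 5, 22, 14, 7]  # -> lst = [9, 5, 22, 14, 7]
lst[1:3] = [56]  # -> lst = [9, 56, 14, 7]
value = lst  # -> value = [9, 56, 14, 7]

Answer: [9, 56, 14, 7]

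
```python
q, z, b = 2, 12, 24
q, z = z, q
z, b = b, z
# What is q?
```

Trace (tracking q):
q, z, b = (2, 12, 24)  # -> q = 2, z = 12, b = 24
q, z = (z, q)  # -> q = 12, z = 2
z, b = (b, z)  # -> z = 24, b = 2

Answer: 12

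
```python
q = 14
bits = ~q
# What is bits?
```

Answer: -15

Derivation:
Trace (tracking bits):
q = 14  # -> q = 14
bits = ~q  # -> bits = -15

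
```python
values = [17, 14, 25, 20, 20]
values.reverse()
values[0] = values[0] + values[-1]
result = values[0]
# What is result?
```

Answer: 37

Derivation:
Trace (tracking result):
values = [17, 14, 25, 20, 20]  # -> values = [17, 14, 25, 20, 20]
values.reverse()  # -> values = [20, 20, 25, 14, 17]
values[0] = values[0] + values[-1]  # -> values = [37, 20, 25, 14, 17]
result = values[0]  # -> result = 37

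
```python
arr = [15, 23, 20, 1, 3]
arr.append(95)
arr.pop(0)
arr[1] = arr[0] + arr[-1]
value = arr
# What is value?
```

Trace (tracking value):
arr = [15, 23, 20, 1, 3]  # -> arr = [15, 23, 20, 1, 3]
arr.append(95)  # -> arr = [15, 23, 20, 1, 3, 95]
arr.pop(0)  # -> arr = [23, 20, 1, 3, 95]
arr[1] = arr[0] + arr[-1]  # -> arr = [23, 118, 1, 3, 95]
value = arr  # -> value = [23, 118, 1, 3, 95]

Answer: [23, 118, 1, 3, 95]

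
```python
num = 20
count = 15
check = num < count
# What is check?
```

Answer: False

Derivation:
Trace (tracking check):
num = 20  # -> num = 20
count = 15  # -> count = 15
check = num < count  # -> check = False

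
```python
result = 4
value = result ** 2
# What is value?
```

Answer: 16

Derivation:
Trace (tracking value):
result = 4  # -> result = 4
value = result ** 2  # -> value = 16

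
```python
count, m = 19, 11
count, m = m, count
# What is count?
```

Answer: 11

Derivation:
Trace (tracking count):
count, m = (19, 11)  # -> count = 19, m = 11
count, m = (m, count)  # -> count = 11, m = 19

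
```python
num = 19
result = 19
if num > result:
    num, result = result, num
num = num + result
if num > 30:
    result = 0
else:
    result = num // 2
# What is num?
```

Trace (tracking num):
num = 19  # -> num = 19
result = 19  # -> result = 19
if num > result:  # condition is False
num = num + result  # -> num = 38
if num > 30:  # condition is True
    result = 0  # -> result = 0

Answer: 38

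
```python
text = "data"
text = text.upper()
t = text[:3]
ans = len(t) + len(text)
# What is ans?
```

Trace (tracking ans):
text = 'data'  # -> text = 'data'
text = text.upper()  # -> text = 'DATA'
t = text[:3]  # -> t = 'DAT'
ans = len(t) + len(text)  # -> ans = 7

Answer: 7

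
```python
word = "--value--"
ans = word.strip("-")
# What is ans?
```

Answer: 'value'

Derivation:
Trace (tracking ans):
word = '--value--'  # -> word = '--value--'
ans = word.strip('-')  # -> ans = 'value'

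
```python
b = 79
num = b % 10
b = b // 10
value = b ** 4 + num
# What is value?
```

Trace (tracking value):
b = 79  # -> b = 79
num = b % 10  # -> num = 9
b = b // 10  # -> b = 7
value = b ** 4 + num  # -> value = 2410

Answer: 2410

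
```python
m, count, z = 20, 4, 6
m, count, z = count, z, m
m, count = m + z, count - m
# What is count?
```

Answer: 2

Derivation:
Trace (tracking count):
m, count, z = (20, 4, 6)  # -> m = 20, count = 4, z = 6
m, count, z = (count, z, m)  # -> m = 4, count = 6, z = 20
m, count = (m + z, count - m)  # -> m = 24, count = 2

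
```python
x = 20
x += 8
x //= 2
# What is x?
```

Answer: 14

Derivation:
Trace (tracking x):
x = 20  # -> x = 20
x += 8  # -> x = 28
x //= 2  # -> x = 14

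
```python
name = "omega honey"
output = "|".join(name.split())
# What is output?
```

Trace (tracking output):
name = 'omega honey'  # -> name = 'omega honey'
output = '|'.join(name.split())  # -> output = 'omega|honey'

Answer: 'omega|honey'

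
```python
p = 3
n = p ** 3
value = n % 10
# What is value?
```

Answer: 7

Derivation:
Trace (tracking value):
p = 3  # -> p = 3
n = p ** 3  # -> n = 27
value = n % 10  # -> value = 7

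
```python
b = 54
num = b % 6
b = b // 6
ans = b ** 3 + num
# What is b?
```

Trace (tracking b):
b = 54  # -> b = 54
num = b % 6  # -> num = 0
b = b // 6  # -> b = 9
ans = b ** 3 + num  # -> ans = 729

Answer: 9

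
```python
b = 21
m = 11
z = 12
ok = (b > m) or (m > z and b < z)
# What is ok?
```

Answer: True

Derivation:
Trace (tracking ok):
b = 21  # -> b = 21
m = 11  # -> m = 11
z = 12  # -> z = 12
ok = b > m or (m > z and b < z)  # -> ok = True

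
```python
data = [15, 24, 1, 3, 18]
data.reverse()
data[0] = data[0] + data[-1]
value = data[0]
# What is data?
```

Trace (tracking data):
data = [15, 24, 1, 3, 18]  # -> data = [15, 24, 1, 3, 18]
data.reverse()  # -> data = [18, 3, 1, 24, 15]
data[0] = data[0] + data[-1]  # -> data = [33, 3, 1, 24, 15]
value = data[0]  # -> value = 33

Answer: [33, 3, 1, 24, 15]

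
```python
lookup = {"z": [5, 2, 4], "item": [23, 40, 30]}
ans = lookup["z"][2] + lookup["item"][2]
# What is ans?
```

Trace (tracking ans):
lookup = {'z': [5, 2, 4], 'item': [23, 40, 30]}  # -> lookup = {'z': [5, 2, 4], 'item': [23, 40, 30]}
ans = lookup['z'][2] + lookup['item'][2]  # -> ans = 34

Answer: 34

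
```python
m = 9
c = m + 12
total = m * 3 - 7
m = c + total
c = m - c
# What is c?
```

Answer: 20

Derivation:
Trace (tracking c):
m = 9  # -> m = 9
c = m + 12  # -> c = 21
total = m * 3 - 7  # -> total = 20
m = c + total  # -> m = 41
c = m - c  # -> c = 20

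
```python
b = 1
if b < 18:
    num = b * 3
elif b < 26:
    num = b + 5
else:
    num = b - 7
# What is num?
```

Trace (tracking num):
b = 1  # -> b = 1
if b < 18:  # condition is True
    num = b * 3  # -> num = 3

Answer: 3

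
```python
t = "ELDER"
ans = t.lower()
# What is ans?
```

Answer: 'elder'

Derivation:
Trace (tracking ans):
t = 'ELDER'  # -> t = 'ELDER'
ans = t.lower()  # -> ans = 'elder'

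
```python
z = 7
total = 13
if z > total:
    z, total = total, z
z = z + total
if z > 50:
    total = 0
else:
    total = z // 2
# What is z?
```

Answer: 20

Derivation:
Trace (tracking z):
z = 7  # -> z = 7
total = 13  # -> total = 13
if z > total:  # condition is False
z = z + total  # -> z = 20
if z > 50:  # condition is False
else:
    total = z // 2  # -> total = 10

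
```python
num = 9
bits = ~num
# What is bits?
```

Trace (tracking bits):
num = 9  # -> num = 9
bits = ~num  # -> bits = -10

Answer: -10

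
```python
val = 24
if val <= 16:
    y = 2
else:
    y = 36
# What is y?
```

Trace (tracking y):
val = 24  # -> val = 24
if val <= 16:  # condition is False
else:
    y = 36  # -> y = 36

Answer: 36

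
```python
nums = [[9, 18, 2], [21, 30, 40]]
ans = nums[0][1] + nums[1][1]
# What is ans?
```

Answer: 48

Derivation:
Trace (tracking ans):
nums = [[9, 18, 2], [21, 30, 40]]  # -> nums = [[9, 18, 2], [21, 30, 40]]
ans = nums[0][1] + nums[1][1]  # -> ans = 48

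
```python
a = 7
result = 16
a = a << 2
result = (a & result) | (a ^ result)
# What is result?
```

Trace (tracking result):
a = 7  # -> a = 7
result = 16  # -> result = 16
a = a << 2  # -> a = 28
result = a & result | a ^ result  # -> result = 28

Answer: 28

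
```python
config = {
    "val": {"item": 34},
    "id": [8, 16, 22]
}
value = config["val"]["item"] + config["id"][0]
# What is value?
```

Trace (tracking value):
config = {'val': {'item': 34}, 'id': [8, 16, 22]}  # -> config = {'val': {'item': 34}, 'id': [8, 16, 22]}
value = config['val']['item'] + config['id'][0]  # -> value = 42

Answer: 42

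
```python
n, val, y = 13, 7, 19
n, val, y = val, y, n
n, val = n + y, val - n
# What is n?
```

Trace (tracking n):
n, val, y = (13, 7, 19)  # -> n = 13, val = 7, y = 19
n, val, y = (val, y, n)  # -> n = 7, val = 19, y = 13
n, val = (n + y, val - n)  # -> n = 20, val = 12

Answer: 20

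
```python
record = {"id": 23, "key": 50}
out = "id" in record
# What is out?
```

Trace (tracking out):
record = {'id': 23, 'key': 50}  # -> record = {'id': 23, 'key': 50}
out = 'id' in record  # -> out = True

Answer: True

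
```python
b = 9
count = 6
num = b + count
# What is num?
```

Trace (tracking num):
b = 9  # -> b = 9
count = 6  # -> count = 6
num = b + count  # -> num = 15

Answer: 15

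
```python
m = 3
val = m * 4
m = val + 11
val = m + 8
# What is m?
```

Answer: 23

Derivation:
Trace (tracking m):
m = 3  # -> m = 3
val = m * 4  # -> val = 12
m = val + 11  # -> m = 23
val = m + 8  # -> val = 31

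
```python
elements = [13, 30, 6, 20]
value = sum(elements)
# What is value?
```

Trace (tracking value):
elements = [13, 30, 6, 20]  # -> elements = [13, 30, 6, 20]
value = sum(elements)  # -> value = 69

Answer: 69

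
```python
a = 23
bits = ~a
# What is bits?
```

Answer: -24

Derivation:
Trace (tracking bits):
a = 23  # -> a = 23
bits = ~a  # -> bits = -24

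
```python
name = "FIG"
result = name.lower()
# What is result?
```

Answer: 'fig'

Derivation:
Trace (tracking result):
name = 'FIG'  # -> name = 'FIG'
result = name.lower()  # -> result = 'fig'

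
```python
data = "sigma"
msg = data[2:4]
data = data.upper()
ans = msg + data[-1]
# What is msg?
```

Answer: 'gm'

Derivation:
Trace (tracking msg):
data = 'sigma'  # -> data = 'sigma'
msg = data[2:4]  # -> msg = 'gm'
data = data.upper()  # -> data = 'SIGMA'
ans = msg + data[-1]  # -> ans = 'gmA'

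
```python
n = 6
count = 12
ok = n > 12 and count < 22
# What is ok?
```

Answer: False

Derivation:
Trace (tracking ok):
n = 6  # -> n = 6
count = 12  # -> count = 12
ok = n > 12 and count < 22  # -> ok = False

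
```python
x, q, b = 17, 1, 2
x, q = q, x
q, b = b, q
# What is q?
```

Answer: 2

Derivation:
Trace (tracking q):
x, q, b = (17, 1, 2)  # -> x = 17, q = 1, b = 2
x, q = (q, x)  # -> x = 1, q = 17
q, b = (b, q)  # -> q = 2, b = 17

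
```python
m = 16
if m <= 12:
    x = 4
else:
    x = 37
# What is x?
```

Trace (tracking x):
m = 16  # -> m = 16
if m <= 12:  # condition is False
else:
    x = 37  # -> x = 37

Answer: 37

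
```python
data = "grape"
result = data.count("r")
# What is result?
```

Answer: 1

Derivation:
Trace (tracking result):
data = 'grape'  # -> data = 'grape'
result = data.count('r')  # -> result = 1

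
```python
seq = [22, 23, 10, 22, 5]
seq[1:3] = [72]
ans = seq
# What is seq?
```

Trace (tracking seq):
seq = [22, 23, 10, 22, 5]  # -> seq = [22, 23, 10, 22, 5]
seq[1:3] = [72]  # -> seq = [22, 72, 22, 5]
ans = seq  # -> ans = [22, 72, 22, 5]

Answer: [22, 72, 22, 5]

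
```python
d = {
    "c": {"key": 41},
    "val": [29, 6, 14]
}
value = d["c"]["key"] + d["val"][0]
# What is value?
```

Answer: 70

Derivation:
Trace (tracking value):
d = {'c': {'key': 41}, 'val': [29, 6, 14]}  # -> d = {'c': {'key': 41}, 'val': [29, 6, 14]}
value = d['c']['key'] + d['val'][0]  # -> value = 70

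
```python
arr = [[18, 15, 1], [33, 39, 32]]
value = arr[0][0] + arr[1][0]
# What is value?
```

Answer: 51

Derivation:
Trace (tracking value):
arr = [[18, 15, 1], [33, 39, 32]]  # -> arr = [[18, 15, 1], [33, 39, 32]]
value = arr[0][0] + arr[1][0]  # -> value = 51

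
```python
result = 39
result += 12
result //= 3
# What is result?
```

Trace (tracking result):
result = 39  # -> result = 39
result += 12  # -> result = 51
result //= 3  # -> result = 17

Answer: 17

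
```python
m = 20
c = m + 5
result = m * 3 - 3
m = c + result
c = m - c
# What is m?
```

Trace (tracking m):
m = 20  # -> m = 20
c = m + 5  # -> c = 25
result = m * 3 - 3  # -> result = 57
m = c + result  # -> m = 82
c = m - c  # -> c = 57

Answer: 82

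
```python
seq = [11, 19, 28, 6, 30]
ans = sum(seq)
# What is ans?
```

Trace (tracking ans):
seq = [11, 19, 28, 6, 30]  # -> seq = [11, 19, 28, 6, 30]
ans = sum(seq)  # -> ans = 94

Answer: 94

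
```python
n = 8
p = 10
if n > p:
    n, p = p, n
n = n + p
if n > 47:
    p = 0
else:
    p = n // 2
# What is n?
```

Trace (tracking n):
n = 8  # -> n = 8
p = 10  # -> p = 10
if n > p:  # condition is False
n = n + p  # -> n = 18
if n > 47:  # condition is False
else:
    p = n // 2  # -> p = 9

Answer: 18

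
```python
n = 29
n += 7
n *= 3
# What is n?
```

Answer: 108

Derivation:
Trace (tracking n):
n = 29  # -> n = 29
n += 7  # -> n = 36
n *= 3  # -> n = 108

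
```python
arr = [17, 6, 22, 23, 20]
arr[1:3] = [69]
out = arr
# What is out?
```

Trace (tracking out):
arr = [17, 6, 22, 23, 20]  # -> arr = [17, 6, 22, 23, 20]
arr[1:3] = [69]  # -> arr = [17, 69, 23, 20]
out = arr  # -> out = [17, 69, 23, 20]

Answer: [17, 69, 23, 20]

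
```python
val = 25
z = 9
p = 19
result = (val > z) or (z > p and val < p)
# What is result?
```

Answer: True

Derivation:
Trace (tracking result):
val = 25  # -> val = 25
z = 9  # -> z = 9
p = 19  # -> p = 19
result = val > z or (z > p and val < p)  # -> result = True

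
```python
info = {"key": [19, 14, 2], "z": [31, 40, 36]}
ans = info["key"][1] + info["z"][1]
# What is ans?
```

Trace (tracking ans):
info = {'key': [19, 14, 2], 'z': [31, 40, 36]}  # -> info = {'key': [19, 14, 2], 'z': [31, 40, 36]}
ans = info['key'][1] + info['z'][1]  # -> ans = 54

Answer: 54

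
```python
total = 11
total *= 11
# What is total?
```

Trace (tracking total):
total = 11  # -> total = 11
total *= 11  # -> total = 121

Answer: 121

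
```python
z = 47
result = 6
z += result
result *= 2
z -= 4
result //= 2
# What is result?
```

Trace (tracking result):
z = 47  # -> z = 47
result = 6  # -> result = 6
z += result  # -> z = 53
result *= 2  # -> result = 12
z -= 4  # -> z = 49
result //= 2  # -> result = 6

Answer: 6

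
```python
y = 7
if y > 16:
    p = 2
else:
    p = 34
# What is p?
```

Answer: 34

Derivation:
Trace (tracking p):
y = 7  # -> y = 7
if y > 16:  # condition is False
else:
    p = 34  # -> p = 34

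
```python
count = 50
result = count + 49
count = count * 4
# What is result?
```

Trace (tracking result):
count = 50  # -> count = 50
result = count + 49  # -> result = 99
count = count * 4  # -> count = 200

Answer: 99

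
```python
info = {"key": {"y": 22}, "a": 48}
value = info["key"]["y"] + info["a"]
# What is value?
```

Trace (tracking value):
info = {'key': {'y': 22}, 'a': 48}  # -> info = {'key': {'y': 22}, 'a': 48}
value = info['key']['y'] + info['a']  # -> value = 70

Answer: 70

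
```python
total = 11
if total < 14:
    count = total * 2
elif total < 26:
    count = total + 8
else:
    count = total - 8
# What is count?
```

Trace (tracking count):
total = 11  # -> total = 11
if total < 14:  # condition is True
    count = total * 2  # -> count = 22

Answer: 22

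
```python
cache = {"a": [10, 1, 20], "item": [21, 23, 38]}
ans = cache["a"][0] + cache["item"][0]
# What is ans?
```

Answer: 31

Derivation:
Trace (tracking ans):
cache = {'a': [10, 1, 20], 'item': [21, 23, 38]}  # -> cache = {'a': [10, 1, 20], 'item': [21, 23, 38]}
ans = cache['a'][0] + cache['item'][0]  # -> ans = 31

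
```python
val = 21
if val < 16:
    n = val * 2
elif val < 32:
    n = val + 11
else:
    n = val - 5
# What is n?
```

Answer: 32

Derivation:
Trace (tracking n):
val = 21  # -> val = 21
if val < 16:  # condition is False
elif val < 32:  # condition is True
    n = val + 11  # -> n = 32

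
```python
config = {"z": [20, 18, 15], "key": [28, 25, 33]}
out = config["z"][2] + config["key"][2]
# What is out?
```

Trace (tracking out):
config = {'z': [20, 18, 15], 'key': [28, 25, 33]}  # -> config = {'z': [20, 18, 15], 'key': [28, 25, 33]}
out = config['z'][2] + config['key'][2]  # -> out = 48

Answer: 48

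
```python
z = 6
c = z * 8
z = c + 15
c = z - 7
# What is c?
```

Trace (tracking c):
z = 6  # -> z = 6
c = z * 8  # -> c = 48
z = c + 15  # -> z = 63
c = z - 7  # -> c = 56

Answer: 56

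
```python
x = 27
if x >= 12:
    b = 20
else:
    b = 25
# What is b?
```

Answer: 20

Derivation:
Trace (tracking b):
x = 27  # -> x = 27
if x >= 12:  # condition is True
    b = 20  # -> b = 20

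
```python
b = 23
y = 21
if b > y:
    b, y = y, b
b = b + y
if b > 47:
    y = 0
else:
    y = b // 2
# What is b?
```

Answer: 44

Derivation:
Trace (tracking b):
b = 23  # -> b = 23
y = 21  # -> y = 21
if b > y:  # condition is True
    b, y = (y, b)  # -> b = 21, y = 23
b = b + y  # -> b = 44
if b > 47:  # condition is False
else:
    y = b // 2  # -> y = 22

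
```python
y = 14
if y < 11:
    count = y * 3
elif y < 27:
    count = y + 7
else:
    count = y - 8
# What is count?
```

Answer: 21

Derivation:
Trace (tracking count):
y = 14  # -> y = 14
if y < 11:  # condition is False
elif y < 27:  # condition is True
    count = y + 7  # -> count = 21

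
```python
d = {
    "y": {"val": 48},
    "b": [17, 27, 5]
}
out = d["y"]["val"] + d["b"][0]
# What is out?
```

Trace (tracking out):
d = {'y': {'val': 48}, 'b': [17, 27, 5]}  # -> d = {'y': {'val': 48}, 'b': [17, 27, 5]}
out = d['y']['val'] + d['b'][0]  # -> out = 65

Answer: 65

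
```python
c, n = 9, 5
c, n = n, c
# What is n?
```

Answer: 9

Derivation:
Trace (tracking n):
c, n = (9, 5)  # -> c = 9, n = 5
c, n = (n, c)  # -> c = 5, n = 9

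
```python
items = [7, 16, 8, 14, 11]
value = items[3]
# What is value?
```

Answer: 14

Derivation:
Trace (tracking value):
items = [7, 16, 8, 14, 11]  # -> items = [7, 16, 8, 14, 11]
value = items[3]  # -> value = 14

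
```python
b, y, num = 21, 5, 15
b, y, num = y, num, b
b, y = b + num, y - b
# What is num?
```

Trace (tracking num):
b, y, num = (21, 5, 15)  # -> b = 21, y = 5, num = 15
b, y, num = (y, num, b)  # -> b = 5, y = 15, num = 21
b, y = (b + num, y - b)  # -> b = 26, y = 10

Answer: 21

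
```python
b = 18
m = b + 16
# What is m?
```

Answer: 34

Derivation:
Trace (tracking m):
b = 18  # -> b = 18
m = b + 16  # -> m = 34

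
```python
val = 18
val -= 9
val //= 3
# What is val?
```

Trace (tracking val):
val = 18  # -> val = 18
val -= 9  # -> val = 9
val //= 3  # -> val = 3

Answer: 3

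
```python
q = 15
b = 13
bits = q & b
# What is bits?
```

Trace (tracking bits):
q = 15  # -> q = 15
b = 13  # -> b = 13
bits = q & b  # -> bits = 13

Answer: 13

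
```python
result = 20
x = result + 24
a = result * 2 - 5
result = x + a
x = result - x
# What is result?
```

Answer: 79

Derivation:
Trace (tracking result):
result = 20  # -> result = 20
x = result + 24  # -> x = 44
a = result * 2 - 5  # -> a = 35
result = x + a  # -> result = 79
x = result - x  # -> x = 35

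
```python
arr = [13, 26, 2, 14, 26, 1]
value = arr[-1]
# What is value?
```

Answer: 1

Derivation:
Trace (tracking value):
arr = [13, 26, 2, 14, 26, 1]  # -> arr = [13, 26, 2, 14, 26, 1]
value = arr[-1]  # -> value = 1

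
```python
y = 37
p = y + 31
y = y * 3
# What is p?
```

Answer: 68

Derivation:
Trace (tracking p):
y = 37  # -> y = 37
p = y + 31  # -> p = 68
y = y * 3  # -> y = 111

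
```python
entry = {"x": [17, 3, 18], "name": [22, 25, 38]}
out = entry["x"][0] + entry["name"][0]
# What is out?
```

Trace (tracking out):
entry = {'x': [17, 3, 18], 'name': [22, 25, 38]}  # -> entry = {'x': [17, 3, 18], 'name': [22, 25, 38]}
out = entry['x'][0] + entry['name'][0]  # -> out = 39

Answer: 39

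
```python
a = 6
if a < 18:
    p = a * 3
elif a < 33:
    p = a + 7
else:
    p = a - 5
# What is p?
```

Answer: 18

Derivation:
Trace (tracking p):
a = 6  # -> a = 6
if a < 18:  # condition is True
    p = a * 3  # -> p = 18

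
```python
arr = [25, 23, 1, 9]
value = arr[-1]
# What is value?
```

Answer: 9

Derivation:
Trace (tracking value):
arr = [25, 23, 1, 9]  # -> arr = [25, 23, 1, 9]
value = arr[-1]  # -> value = 9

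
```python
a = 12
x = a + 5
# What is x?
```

Trace (tracking x):
a = 12  # -> a = 12
x = a + 5  # -> x = 17

Answer: 17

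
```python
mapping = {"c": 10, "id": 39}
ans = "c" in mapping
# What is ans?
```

Answer: True

Derivation:
Trace (tracking ans):
mapping = {'c': 10, 'id': 39}  # -> mapping = {'c': 10, 'id': 39}
ans = 'c' in mapping  # -> ans = True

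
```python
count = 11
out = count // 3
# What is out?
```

Answer: 3

Derivation:
Trace (tracking out):
count = 11  # -> count = 11
out = count // 3  # -> out = 3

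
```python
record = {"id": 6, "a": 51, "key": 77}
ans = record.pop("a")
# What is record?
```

Answer: {'id': 6, 'key': 77}

Derivation:
Trace (tracking record):
record = {'id': 6, 'a': 51, 'key': 77}  # -> record = {'id': 6, 'a': 51, 'key': 77}
ans = record.pop('a')  # -> ans = 51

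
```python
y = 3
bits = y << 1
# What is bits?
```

Trace (tracking bits):
y = 3  # -> y = 3
bits = y << 1  # -> bits = 6

Answer: 6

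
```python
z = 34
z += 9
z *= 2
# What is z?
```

Answer: 86

Derivation:
Trace (tracking z):
z = 34  # -> z = 34
z += 9  # -> z = 43
z *= 2  # -> z = 86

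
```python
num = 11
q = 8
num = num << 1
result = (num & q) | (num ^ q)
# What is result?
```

Trace (tracking result):
num = 11  # -> num = 11
q = 8  # -> q = 8
num = num << 1  # -> num = 22
result = num & q | num ^ q  # -> result = 30

Answer: 30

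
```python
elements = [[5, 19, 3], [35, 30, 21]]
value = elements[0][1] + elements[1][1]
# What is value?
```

Answer: 49

Derivation:
Trace (tracking value):
elements = [[5, 19, 3], [35, 30, 21]]  # -> elements = [[5, 19, 3], [35, 30, 21]]
value = elements[0][1] + elements[1][1]  # -> value = 49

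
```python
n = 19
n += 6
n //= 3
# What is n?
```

Trace (tracking n):
n = 19  # -> n = 19
n += 6  # -> n = 25
n //= 3  # -> n = 8

Answer: 8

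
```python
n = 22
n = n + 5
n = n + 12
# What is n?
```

Answer: 39

Derivation:
Trace (tracking n):
n = 22  # -> n = 22
n = n + 5  # -> n = 27
n = n + 12  # -> n = 39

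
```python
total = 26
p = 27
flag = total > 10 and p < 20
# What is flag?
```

Answer: False

Derivation:
Trace (tracking flag):
total = 26  # -> total = 26
p = 27  # -> p = 27
flag = total > 10 and p < 20  # -> flag = False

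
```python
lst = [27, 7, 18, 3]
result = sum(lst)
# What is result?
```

Trace (tracking result):
lst = [27, 7, 18, 3]  # -> lst = [27, 7, 18, 3]
result = sum(lst)  # -> result = 55

Answer: 55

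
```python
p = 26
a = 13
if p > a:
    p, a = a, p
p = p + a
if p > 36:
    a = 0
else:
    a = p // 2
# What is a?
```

Answer: 0

Derivation:
Trace (tracking a):
p = 26  # -> p = 26
a = 13  # -> a = 13
if p > a:  # condition is True
    p, a = (a, p)  # -> p = 13, a = 26
p = p + a  # -> p = 39
if p > 36:  # condition is True
    a = 0  # -> a = 0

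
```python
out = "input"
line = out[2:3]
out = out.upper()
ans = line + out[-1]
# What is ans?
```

Answer: 'pT'

Derivation:
Trace (tracking ans):
out = 'input'  # -> out = 'input'
line = out[2:3]  # -> line = 'p'
out = out.upper()  # -> out = 'INPUT'
ans = line + out[-1]  # -> ans = 'pT'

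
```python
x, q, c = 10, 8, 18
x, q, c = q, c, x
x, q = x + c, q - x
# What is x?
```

Answer: 18

Derivation:
Trace (tracking x):
x, q, c = (10, 8, 18)  # -> x = 10, q = 8, c = 18
x, q, c = (q, c, x)  # -> x = 8, q = 18, c = 10
x, q = (x + c, q - x)  # -> x = 18, q = 10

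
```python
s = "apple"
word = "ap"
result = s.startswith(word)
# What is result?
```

Trace (tracking result):
s = 'apple'  # -> s = 'apple'
word = 'ap'  # -> word = 'ap'
result = s.startswith(word)  # -> result = True

Answer: True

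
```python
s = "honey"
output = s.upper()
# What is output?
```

Trace (tracking output):
s = 'honey'  # -> s = 'honey'
output = s.upper()  # -> output = 'HONEY'

Answer: 'HONEY'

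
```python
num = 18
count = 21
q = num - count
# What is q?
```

Answer: -3

Derivation:
Trace (tracking q):
num = 18  # -> num = 18
count = 21  # -> count = 21
q = num - count  # -> q = -3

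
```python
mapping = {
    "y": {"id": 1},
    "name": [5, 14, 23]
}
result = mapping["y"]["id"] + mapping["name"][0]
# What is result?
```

Trace (tracking result):
mapping = {'y': {'id': 1}, 'name': [5, 14, 23]}  # -> mapping = {'y': {'id': 1}, 'name': [5, 14, 23]}
result = mapping['y']['id'] + mapping['name'][0]  # -> result = 6

Answer: 6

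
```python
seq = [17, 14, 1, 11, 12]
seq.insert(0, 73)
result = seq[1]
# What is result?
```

Trace (tracking result):
seq = [17, 14, 1, 11, 12]  # -> seq = [17, 14, 1, 11, 12]
seq.insert(0, 73)  # -> seq = [73, 17, 14, 1, 11, 12]
result = seq[1]  # -> result = 17

Answer: 17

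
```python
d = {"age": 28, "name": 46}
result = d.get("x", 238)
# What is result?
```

Trace (tracking result):
d = {'age': 28, 'name': 46}  # -> d = {'age': 28, 'name': 46}
result = d.get('x', 238)  # -> result = 238

Answer: 238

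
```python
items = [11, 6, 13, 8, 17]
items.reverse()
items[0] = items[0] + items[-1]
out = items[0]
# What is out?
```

Trace (tracking out):
items = [11, 6, 13, 8, 17]  # -> items = [11, 6, 13, 8, 17]
items.reverse()  # -> items = [17, 8, 13, 6, 11]
items[0] = items[0] + items[-1]  # -> items = [28, 8, 13, 6, 11]
out = items[0]  # -> out = 28

Answer: 28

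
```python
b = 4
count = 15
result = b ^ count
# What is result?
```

Trace (tracking result):
b = 4  # -> b = 4
count = 15  # -> count = 15
result = b ^ count  # -> result = 11

Answer: 11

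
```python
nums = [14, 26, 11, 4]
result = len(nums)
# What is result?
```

Trace (tracking result):
nums = [14, 26, 11, 4]  # -> nums = [14, 26, 11, 4]
result = len(nums)  # -> result = 4

Answer: 4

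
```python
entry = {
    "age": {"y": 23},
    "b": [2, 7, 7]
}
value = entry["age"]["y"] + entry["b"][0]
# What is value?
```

Answer: 25

Derivation:
Trace (tracking value):
entry = {'age': {'y': 23}, 'b': [2, 7, 7]}  # -> entry = {'age': {'y': 23}, 'b': [2, 7, 7]}
value = entry['age']['y'] + entry['b'][0]  # -> value = 25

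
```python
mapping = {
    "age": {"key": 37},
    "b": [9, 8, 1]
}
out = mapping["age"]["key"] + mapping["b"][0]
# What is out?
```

Answer: 46

Derivation:
Trace (tracking out):
mapping = {'age': {'key': 37}, 'b': [9, 8, 1]}  # -> mapping = {'age': {'key': 37}, 'b': [9, 8, 1]}
out = mapping['age']['key'] + mapping['b'][0]  # -> out = 46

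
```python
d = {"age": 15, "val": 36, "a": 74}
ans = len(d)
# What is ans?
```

Answer: 3

Derivation:
Trace (tracking ans):
d = {'age': 15, 'val': 36, 'a': 74}  # -> d = {'age': 15, 'val': 36, 'a': 74}
ans = len(d)  # -> ans = 3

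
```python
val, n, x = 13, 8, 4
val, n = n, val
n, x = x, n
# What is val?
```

Trace (tracking val):
val, n, x = (13, 8, 4)  # -> val = 13, n = 8, x = 4
val, n = (n, val)  # -> val = 8, n = 13
n, x = (x, n)  # -> n = 4, x = 13

Answer: 8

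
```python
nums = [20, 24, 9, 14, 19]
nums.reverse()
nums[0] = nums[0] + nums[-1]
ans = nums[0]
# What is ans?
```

Answer: 39

Derivation:
Trace (tracking ans):
nums = [20, 24, 9, 14, 19]  # -> nums = [20, 24, 9, 14, 19]
nums.reverse()  # -> nums = [19, 14, 9, 24, 20]
nums[0] = nums[0] + nums[-1]  # -> nums = [39, 14, 9, 24, 20]
ans = nums[0]  # -> ans = 39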